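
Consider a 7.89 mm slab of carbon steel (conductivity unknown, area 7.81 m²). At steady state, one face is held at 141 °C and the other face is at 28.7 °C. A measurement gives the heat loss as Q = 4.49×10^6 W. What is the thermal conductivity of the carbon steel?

ΣR = ΔT/Q = |141 − 28.7|/4.49×10^6 = 2.501×10^-5 K/W
L/(kA) = 2.501×10^-5 ⇒ k = 0.00789/(2.501×10^-5·7.81) = 40.4 W/m·K

k = 40.4 W/m·K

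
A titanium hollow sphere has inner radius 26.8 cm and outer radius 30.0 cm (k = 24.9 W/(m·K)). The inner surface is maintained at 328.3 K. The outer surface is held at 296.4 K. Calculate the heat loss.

Q = 4πk·ΔT/(1/r₁ − 1/r₂) = 4π × 24.9 × 31.9 / (1/0.268 − 1/0.300) = 25100 W

Q = 25100 W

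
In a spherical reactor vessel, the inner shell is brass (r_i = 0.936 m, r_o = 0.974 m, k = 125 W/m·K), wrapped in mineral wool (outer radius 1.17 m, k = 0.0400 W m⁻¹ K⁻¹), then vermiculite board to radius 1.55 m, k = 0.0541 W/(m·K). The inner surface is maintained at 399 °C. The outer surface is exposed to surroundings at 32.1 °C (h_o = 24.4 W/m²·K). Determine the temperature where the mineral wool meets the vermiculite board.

Resistance network (inner→outer):
  R_brass = (1/0.936 − 1/0.974)/(4πk) = 0.04168/(4π·125) = 2.654×10^-5 K/W
  R_mineral wool = (1/0.974 − 1/1.17)/(4πk) = 0.1720/(4π·0.0400) = 0.3422 K/W
  R_vermiculite board = (1/1.17 − 1/1.55)/(4πk) = 0.2095/(4π·0.0541) = 0.3082 K/W
  R_conv,out = 1/(4πr²h) = 1/(4π·1.55²·24.4) = 0.001357 K/W
ΣR = 2.654×10^-5 + 0.3422 + 0.3082 + 0.001357 = 0.6518 K/W
Q = ΔT/ΣR = (399 °C − 32.1 °C)/0.6518 = 562.9 W
From the inner boundary to the mineral wool/vermiculite board interface, ΣR_partial = 0.3422 K/W.
T_interface = T_in − Q·ΣR_partial = 399 °C − (562.9)(0.3422) = 206 °C

T = 206 °C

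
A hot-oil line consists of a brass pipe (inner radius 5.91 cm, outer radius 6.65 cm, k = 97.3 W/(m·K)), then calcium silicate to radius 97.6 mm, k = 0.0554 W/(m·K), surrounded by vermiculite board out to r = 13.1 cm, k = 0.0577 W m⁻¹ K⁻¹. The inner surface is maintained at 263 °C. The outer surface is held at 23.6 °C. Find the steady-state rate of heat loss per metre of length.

Q' = 125 W/m

Series thermal resistances, inner to outer:
  R'_brass = ln(0.0665/0.0591)/(2πk) = 0.1180/(2π·97.3) = 1.930×10^-4 m·K/W
  R'_calcium silicate = ln(0.0976/0.0665)/(2πk) = 0.3837/(2π·0.0554) = 1.102 m·K/W
  R'_vermiculite board = ln(0.131/0.0976)/(2πk) = 0.2943/(2π·0.0577) = 0.8118 m·K/W
ΣR = 1.930×10^-4 + 1.102 + 0.8118 = 1.914 m·K/W
Q' = ΔT/ΣR = (263 °C − 23.6 °C)/1.914 = 125 W/m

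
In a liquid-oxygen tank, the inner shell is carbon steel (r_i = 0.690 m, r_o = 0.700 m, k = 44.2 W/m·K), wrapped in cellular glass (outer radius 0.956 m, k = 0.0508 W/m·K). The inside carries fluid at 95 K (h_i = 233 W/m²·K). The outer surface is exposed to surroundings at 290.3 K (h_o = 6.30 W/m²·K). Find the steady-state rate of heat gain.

Resistance network (inner→outer):
  R_conv,in = 1/(4πr²h) = 1/(4π·0.690²·233) = 7.174×10^-4 K/W
  R_carbon steel = (1/0.690 − 1/0.700)/(4πk) = 0.02070/(4π·44.2) = 3.728×10^-5 K/W
  R_cellular glass = (1/0.700 − 1/0.956)/(4πk) = 0.3825/(4π·0.0508) = 0.5993 K/W
  R_conv,out = 1/(4πr²h) = 1/(4π·0.956²·6.30) = 0.01382 K/W
ΣR = 7.174×10^-4 + 3.728×10^-5 + 0.5993 + 0.01382 = 0.6139 K/W
Q = ΔT/ΣR = (95 K − 290.3 K)/0.6139 = -318 W
(Negative Q ⇒ heat flows inward; heat gain = 318 W.)

Q = 318 W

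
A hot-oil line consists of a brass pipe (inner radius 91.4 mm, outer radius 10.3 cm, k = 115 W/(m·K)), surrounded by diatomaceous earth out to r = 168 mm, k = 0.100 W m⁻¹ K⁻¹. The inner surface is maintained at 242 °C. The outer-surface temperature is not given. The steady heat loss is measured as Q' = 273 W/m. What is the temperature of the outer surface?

Sum the resistances:
  R'_brass = ln(0.103/0.0914)/(2πk) = 0.1195/(2π·115) = 1.654×10^-4 m·K/W
  R'_diatomaceous earth = ln(0.168/0.103)/(2πk) = 0.4892/(2π·0.100) = 0.7786 m·K/W
ΣR = 0.7788 m·K/W
ΔT = Q'·ΣR = 273 × 0.7788 = 212.6 K
Heat flows outward, so T_out = T_in − ΔT = 242 − 212.6 = 29.4 °C

T_out = 29.4 °C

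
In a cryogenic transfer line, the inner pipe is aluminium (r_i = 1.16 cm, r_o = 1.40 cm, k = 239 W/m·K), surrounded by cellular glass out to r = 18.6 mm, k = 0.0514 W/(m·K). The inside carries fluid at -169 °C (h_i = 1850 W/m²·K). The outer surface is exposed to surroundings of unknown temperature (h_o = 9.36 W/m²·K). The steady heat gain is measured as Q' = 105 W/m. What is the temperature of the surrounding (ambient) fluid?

Series resistances:
  R'_conv,in = 1/(2πr h) = 1/(2π·0.0116·1850) = 0.007416 m·K/W
  R'_aluminium = ln(0.0140/0.0116)/(2πk) = 0.1881/(2π·239) = 1.252×10^-4 m·K/W
  R'_cellular glass = ln(0.0186/0.0140)/(2πk) = 0.2841/(2π·0.0514) = 0.8797 m·K/W
  R'_conv,out = 1/(2πr h) = 1/(2π·0.0186·9.36) = 0.9142 m·K/W
ΣR = 1.801 m·K/W
ΔT = Q'·ΣR = 105 × 1.801 = 189.1 K
Heat flows inward, so T_out = T_in + ΔT = -169 + 189.1 = 20.1 °C

T_out = 20.1 °C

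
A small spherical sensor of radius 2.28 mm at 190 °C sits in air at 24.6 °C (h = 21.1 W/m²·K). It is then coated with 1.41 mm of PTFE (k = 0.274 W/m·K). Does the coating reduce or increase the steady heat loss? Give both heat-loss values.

increases: 0.228 → 0.508 W

Critical radius for a sphere: r_cr = 2k/h = 0.0260 m = 2.60 cm.
Outer radius after coating: r₂ = 0.00228 + 0.00141 = 0.00369 m.
Since r₁ < r_cr and r₂ ≤ r_cr, the coating moves toward the maximum at r_cr — heat loss rises.
Bare: R = 1/(4πr₁²h) = 725.5 K/W; Q = 165.4/725.5 = 0.228 W.
Coated: R = R_cond + R_conv = 325.7 K/W; Q = 165.4/325.7 = 0.508 W.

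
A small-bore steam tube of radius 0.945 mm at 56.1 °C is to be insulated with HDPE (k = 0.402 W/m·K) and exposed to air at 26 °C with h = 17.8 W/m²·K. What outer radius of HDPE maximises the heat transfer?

For a cylinder, r_cr = k_ins/h = 0.402/17.8 = 0.0226 m = 2.26 cm

r_cr = 2.26 cm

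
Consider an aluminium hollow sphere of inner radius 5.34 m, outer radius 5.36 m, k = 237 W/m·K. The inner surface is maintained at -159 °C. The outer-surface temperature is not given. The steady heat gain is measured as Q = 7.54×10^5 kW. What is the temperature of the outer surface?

Sum the resistances:
  R_aluminium = (1/5.34 − 1/5.36)/(4πk) = 6.988×10^-4/(4π·237) = 2.346×10^-7 K/W
ΣR = 2.346×10^-7 K/W
ΔT = Q·ΣR = 7.54×10^8 × 2.346×10^-7 = 176.9 K
Heat flows inward, so T_out = T_in + ΔT = -159 + 176.9 = 17.9 °C

T_out = 17.9 °C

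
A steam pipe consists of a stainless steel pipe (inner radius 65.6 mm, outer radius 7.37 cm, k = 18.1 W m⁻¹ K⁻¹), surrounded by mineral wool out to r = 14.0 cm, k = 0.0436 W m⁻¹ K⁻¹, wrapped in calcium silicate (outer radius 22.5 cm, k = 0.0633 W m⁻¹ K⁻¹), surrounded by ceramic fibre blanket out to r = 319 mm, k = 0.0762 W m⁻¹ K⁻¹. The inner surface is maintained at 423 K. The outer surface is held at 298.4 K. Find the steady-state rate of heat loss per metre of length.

Treat each layer as a resistance in series:
  R'_stainless steel = ln(0.0737/0.0656)/(2πk) = 0.1164/(2π·18.1) = 0.001024 m·K/W
  R'_mineral wool = ln(0.140/0.0737)/(2πk) = 0.6416/(2π·0.0436) = 2.342 m·K/W
  R'_calcium silicate = ln(0.225/0.140)/(2πk) = 0.4745/(2π·0.0633) = 1.193 m·K/W
  R'_ceramic fibre blanket = ln(0.319/0.225)/(2πk) = 0.3491/(2π·0.0762) = 0.7291 m·K/W
ΣR = 0.001024 + 2.342 + 1.193 + 0.7291 = 4.265 m·K/W
Q' = ΔT/ΣR = (423 K − 298.4 K)/4.265 = 29.2 W/m

Q' = 29.2 W/m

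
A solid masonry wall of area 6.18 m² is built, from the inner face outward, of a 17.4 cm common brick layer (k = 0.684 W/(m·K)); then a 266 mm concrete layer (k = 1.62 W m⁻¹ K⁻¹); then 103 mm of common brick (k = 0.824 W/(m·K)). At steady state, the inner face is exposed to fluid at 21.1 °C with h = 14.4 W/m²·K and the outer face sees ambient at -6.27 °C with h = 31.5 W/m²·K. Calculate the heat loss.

Series thermal resistances, inner to outer:
  R_conv,in = 1/(hA) = 1/(14.4·6.18) = 0.01124 K/W
  R_common brick = L/(kA) = 0.174/(0.684·6.18) = 0.04116 K/W
  R_concrete = L/(kA) = 0.266/(1.62·6.18) = 0.02657 K/W
  R_common brick = L/(kA) = 0.103/(0.824·6.18) = 0.02023 K/W
  R_conv,out = 1/(hA) = 1/(31.5·6.18) = 0.005137 K/W
ΣR = 0.01124 + 0.04116 + 0.02657 + 0.02023 + 0.005137 = 0.1043 K/W
Q = ΔT/ΣR = (21.1 °C − -6.27 °C)/0.1043 = 262 W

Q = 262 W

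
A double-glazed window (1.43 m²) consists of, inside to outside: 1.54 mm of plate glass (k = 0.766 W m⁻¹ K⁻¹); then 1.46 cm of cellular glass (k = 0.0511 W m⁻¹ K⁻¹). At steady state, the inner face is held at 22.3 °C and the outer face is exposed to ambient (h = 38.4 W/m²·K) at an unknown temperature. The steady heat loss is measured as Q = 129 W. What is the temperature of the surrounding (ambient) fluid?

T_out = -6.00 °C

Sum the resistances:
  R_plate glass = L/(kA) = 0.00154/(0.766·1.43) = 0.001406 K/W
  R_cellular glass = L/(kA) = 0.0146/(0.0511·1.43) = 0.1998 K/W
  R_conv,out = 1/(hA) = 1/(38.4·1.43) = 0.01821 K/W
ΣR = 0.2194 K/W
ΔT = Q·ΣR = 129 × 0.2194 = 28.30 K
Heat flows outward, so T_out = T_in − ΔT = 22.3 − 28.30 = -6.00 °C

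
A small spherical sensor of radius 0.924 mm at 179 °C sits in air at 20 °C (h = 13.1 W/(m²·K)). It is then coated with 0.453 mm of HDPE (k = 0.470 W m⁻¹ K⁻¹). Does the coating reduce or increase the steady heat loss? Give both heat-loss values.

increases: 0.0223 → 0.0487 W

Critical radius for a sphere: r_cr = 2k/h = 0.0718 m = 7.18 cm.
Outer radius after coating: r₂ = 9.24×10^-4 + 4.53×10^-4 = 0.001377 m.
Since r₁ < r_cr and r₂ ≤ r_cr, the coating moves toward the maximum at r_cr — heat loss rises.
Bare: R = 1/(4πr₁²h) = 7115 K/W; Q = 159/7115 = 0.0223 W.
Coated: R = R_cond + R_conv = 3264 K/W; Q = 159/3264 = 0.0487 W.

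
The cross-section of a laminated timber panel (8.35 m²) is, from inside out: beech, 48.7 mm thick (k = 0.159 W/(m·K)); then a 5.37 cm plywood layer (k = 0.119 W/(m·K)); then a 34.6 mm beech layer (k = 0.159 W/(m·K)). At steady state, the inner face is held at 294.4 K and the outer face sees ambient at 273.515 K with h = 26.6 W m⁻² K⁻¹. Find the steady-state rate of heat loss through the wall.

Treat each layer as a resistance in series:
  R_beech = L/(kA) = 0.0487/(0.159·8.35) = 0.03668 K/W
  R_plywood = L/(kA) = 0.0537/(0.119·8.35) = 0.05404 K/W
  R_beech = L/(kA) = 0.0346/(0.159·8.35) = 0.02606 K/W
  R_conv,out = 1/(hA) = 1/(26.6·8.35) = 0.004502 K/W
ΣR = 0.03668 + 0.05404 + 0.02606 + 0.004502 = 0.1213 K/W
Q = ΔT/ΣR = (294.4 K − 273.515 K)/0.1213 = 172 W

Q = 172 W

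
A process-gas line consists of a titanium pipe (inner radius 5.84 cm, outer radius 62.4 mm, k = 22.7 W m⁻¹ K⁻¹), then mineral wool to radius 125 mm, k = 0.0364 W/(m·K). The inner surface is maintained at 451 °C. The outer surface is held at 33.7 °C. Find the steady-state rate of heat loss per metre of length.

Treat each layer as a resistance in series:
  R'_titanium = ln(0.0624/0.0584)/(2πk) = 0.06625/(2π·22.7) = 4.645×10^-4 m·K/W
  R'_mineral wool = ln(0.125/0.0624)/(2πk) = 0.6947/(2π·0.0364) = 3.038 m·K/W
ΣR = 4.645×10^-4 + 3.038 = 3.038 m·K/W
Q' = ΔT/ΣR = (451 °C − 33.7 °C)/3.038 = 137 W/m

Q' = 137 W/m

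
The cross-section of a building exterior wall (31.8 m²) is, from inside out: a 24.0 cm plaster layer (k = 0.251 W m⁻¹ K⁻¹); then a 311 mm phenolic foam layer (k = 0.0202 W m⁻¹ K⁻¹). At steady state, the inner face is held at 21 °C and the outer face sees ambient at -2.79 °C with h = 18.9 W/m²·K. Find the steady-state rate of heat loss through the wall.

Series thermal resistances, inner to outer:
  R_plaster = L/(kA) = 0.240/(0.251·31.8) = 0.03007 K/W
  R_phenolic foam = L/(kA) = 0.311/(0.0202·31.8) = 0.4842 K/W
  R_conv,out = 1/(hA) = 1/(18.9·31.8) = 0.001664 K/W
ΣR = 0.03007 + 0.4842 + 0.001664 = 0.5159 K/W
Q = ΔT/ΣR = (21 °C − -2.79 °C)/0.5159 = 46.1 W

Q = 46.1 W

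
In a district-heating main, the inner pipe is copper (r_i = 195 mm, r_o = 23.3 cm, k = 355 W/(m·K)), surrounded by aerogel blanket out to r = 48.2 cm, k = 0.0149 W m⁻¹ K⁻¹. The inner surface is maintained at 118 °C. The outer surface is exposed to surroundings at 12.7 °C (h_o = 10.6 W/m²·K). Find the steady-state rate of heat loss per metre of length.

Treat each layer as a resistance in series:
  R'_copper = ln(0.233/0.195)/(2πk) = 0.1780/(2π·355) = 7.982×10^-5 m·K/W
  R'_aerogel blanket = ln(0.482/0.233)/(2πk) = 0.7269/(2π·0.0149) = 7.764 m·K/W
  R'_conv,out = 1/(2πr h) = 1/(2π·0.482·10.6) = 0.03115 m·K/W
ΣR = 7.982×10^-5 + 7.764 + 0.03115 = 7.795 m·K/W
Q' = ΔT/ΣR = (118 °C − 12.7 °C)/7.795 = 13.5 W/m

Q' = 13.5 W/m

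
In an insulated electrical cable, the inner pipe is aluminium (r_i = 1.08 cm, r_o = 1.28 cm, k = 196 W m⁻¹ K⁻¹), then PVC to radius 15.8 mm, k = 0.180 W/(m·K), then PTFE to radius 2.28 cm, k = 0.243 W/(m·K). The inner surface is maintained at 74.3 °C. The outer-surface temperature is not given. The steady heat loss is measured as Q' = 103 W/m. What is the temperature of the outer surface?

T_out = 30.4 °C

Sum the resistances:
  R'_aluminium = ln(0.0128/0.0108)/(2πk) = 0.1699/(2π·196) = 1.380×10^-4 m·K/W
  R'_PVC = ln(0.0158/0.0128)/(2πk) = 0.2106/(2π·0.180) = 0.1862 m·K/W
  R'_PTFE = ln(0.0228/0.0158)/(2πk) = 0.3668/(2π·0.243) = 0.2402 m·K/W
ΣR = 0.4265 m·K/W
ΔT = Q'·ΣR = 103 × 0.4265 = 43.93 K
Heat flows outward, so T_out = T_in − ΔT = 74.3 − 43.93 = 30.4 °C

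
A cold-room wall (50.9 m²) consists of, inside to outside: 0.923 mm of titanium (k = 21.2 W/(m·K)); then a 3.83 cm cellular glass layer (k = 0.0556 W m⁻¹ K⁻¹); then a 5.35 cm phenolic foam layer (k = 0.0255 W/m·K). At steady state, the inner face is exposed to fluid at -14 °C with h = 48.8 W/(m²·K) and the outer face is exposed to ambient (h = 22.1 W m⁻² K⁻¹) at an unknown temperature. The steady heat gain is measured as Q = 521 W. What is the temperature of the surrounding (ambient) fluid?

T_out = 15.2 °C

Series resistances:
  R_conv,in = 1/(hA) = 1/(48.8·50.9) = 4.026×10^-4 K/W
  R_titanium = L/(kA) = 9.23×10^-4/(21.2·50.9) = 8.554×10^-7 K/W
  R_cellular glass = L/(kA) = 0.0383/(0.0556·50.9) = 0.01353 K/W
  R_phenolic foam = L/(kA) = 0.0535/(0.0255·50.9) = 0.04122 K/W
  R_conv,out = 1/(hA) = 1/(22.1·50.9) = 8.890×10^-4 K/W
ΣR = 0.05604 K/W
ΔT = Q·ΣR = 521 × 0.05604 = 29.20 K
Heat flows inward, so T_out = T_in + ΔT = -14 + 29.20 = 15.2 °C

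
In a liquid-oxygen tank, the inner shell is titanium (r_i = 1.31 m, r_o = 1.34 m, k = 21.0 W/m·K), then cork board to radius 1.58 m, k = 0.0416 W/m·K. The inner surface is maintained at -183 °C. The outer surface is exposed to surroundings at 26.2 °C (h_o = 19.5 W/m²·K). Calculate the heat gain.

Treat each layer as a resistance in series:
  R_titanium = (1/1.31 − 1/1.34)/(4πk) = 0.01709/(4π·21.0) = 6.476×10^-5 K/W
  R_cork board = (1/1.34 − 1/1.58)/(4πk) = 0.1134/(4π·0.0416) = 0.2168 K/W
  R_conv,out = 1/(4πr²h) = 1/(4π·1.58²·19.5) = 0.001635 K/W
ΣR = 6.476×10^-5 + 0.2168 + 0.001635 = 0.2185 K/W
Q = ΔT/ΣR = (-183 °C − 26.2 °C)/0.2185 = -957 W
(Negative Q ⇒ heat flows inward; heat gain = 957 W.)

Q = 957 W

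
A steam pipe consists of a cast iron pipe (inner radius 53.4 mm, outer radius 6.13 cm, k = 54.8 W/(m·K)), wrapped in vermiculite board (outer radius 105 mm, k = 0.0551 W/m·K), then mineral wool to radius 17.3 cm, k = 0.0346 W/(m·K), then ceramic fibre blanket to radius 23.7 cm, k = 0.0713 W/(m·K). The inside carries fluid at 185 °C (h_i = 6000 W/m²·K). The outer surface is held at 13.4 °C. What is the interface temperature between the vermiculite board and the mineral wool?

Series thermal resistances, inner to outer:
  R'_conv,in = 1/(2πr h) = 1/(2π·0.0534·6000) = 4.967×10^-4 m·K/W
  R'_cast iron = ln(0.0613/0.0534)/(2πk) = 0.1380/(2π·54.8) = 4.007×10^-4 m·K/W
  R'_vermiculite board = ln(0.105/0.0613)/(2πk) = 0.5382/(2π·0.0551) = 1.555 m·K/W
  R'_mineral wool = ln(0.173/0.105)/(2πk) = 0.4993/(2π·0.0346) = 2.297 m·K/W
  R'_ceramic fibre blanket = ln(0.237/0.173)/(2πk) = 0.3148/(2π·0.0713) = 0.7026 m·K/W
ΣR = 4.967×10^-4 + 4.007×10^-4 + 1.555 + 2.297 + 0.7026 = 4.555 m·K/W
Q' = ΔT/ΣR = (185 °C − 13.4 °C)/4.555 = 37.67 W/m
From the inner boundary to the vermiculite board/mineral wool interface, ΣR_partial = 1.556 m·K/W.
T_interface = T_in − Q'·ΣR_partial = 185 °C − (37.67)(1.556) = 126 °C

T = 126 °C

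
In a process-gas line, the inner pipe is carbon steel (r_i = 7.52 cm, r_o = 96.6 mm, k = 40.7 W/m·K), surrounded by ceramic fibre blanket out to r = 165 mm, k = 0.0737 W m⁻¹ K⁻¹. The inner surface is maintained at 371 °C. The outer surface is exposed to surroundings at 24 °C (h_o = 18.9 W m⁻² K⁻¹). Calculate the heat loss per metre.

Q' = 287 W/m

Resistance network (inner→outer):
  R'_carbon steel = ln(0.0966/0.0752)/(2πk) = 0.2504/(2π·40.7) = 9.793×10^-4 m·K/W
  R'_ceramic fibre blanket = ln(0.165/0.0966)/(2πk) = 0.5354/(2π·0.0737) = 1.156 m·K/W
  R'_conv,out = 1/(2πr h) = 1/(2π·0.165·18.9) = 0.05104 m·K/W
ΣR = 9.793×10^-4 + 1.156 + 0.05104 = 1.208 m·K/W
Q' = ΔT/ΣR = (371 °C − 24 °C)/1.208 = 287 W/m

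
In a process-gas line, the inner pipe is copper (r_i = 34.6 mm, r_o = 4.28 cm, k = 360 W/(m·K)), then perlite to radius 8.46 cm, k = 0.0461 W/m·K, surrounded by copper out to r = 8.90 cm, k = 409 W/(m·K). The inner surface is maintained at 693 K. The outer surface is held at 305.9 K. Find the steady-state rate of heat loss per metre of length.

Treat each layer as a resistance in series:
  R'_copper = ln(0.0428/0.0346)/(2πk) = 0.2127/(2π·360) = 9.403×10^-5 m·K/W
  R'_perlite = ln(0.0846/0.0428)/(2πk) = 0.6814/(2π·0.0461) = 2.352 m·K/W
  R'_copper = ln(0.0890/0.0846)/(2πk) = 0.05070/(2π·409) = 1.973×10^-5 m·K/W
ΣR = 9.403×10^-5 + 2.352 + 1.973×10^-5 = 2.352 m·K/W
Q' = ΔT/ΣR = (693 K − 305.9 K)/2.352 = 165 W/m

Q' = 165 W/m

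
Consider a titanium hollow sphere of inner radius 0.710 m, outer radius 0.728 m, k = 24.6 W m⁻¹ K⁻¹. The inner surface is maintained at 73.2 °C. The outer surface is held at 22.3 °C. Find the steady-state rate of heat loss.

Q = 452 kW

Q = 4πk·ΔT/(1/r₁ − 1/r₂) = 4π × 24.6 × 50.9 / (1/0.710 − 1/0.728) = 4.52×10^5 W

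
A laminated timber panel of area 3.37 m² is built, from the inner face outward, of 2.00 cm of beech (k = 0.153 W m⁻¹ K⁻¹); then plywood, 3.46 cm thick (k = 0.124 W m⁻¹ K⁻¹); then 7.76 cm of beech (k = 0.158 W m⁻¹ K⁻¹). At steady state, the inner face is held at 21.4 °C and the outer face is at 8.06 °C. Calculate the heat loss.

Q = 49.9 W

Resistance network (inner→outer):
  R_beech = L/(kA) = 0.0200/(0.153·3.37) = 0.03879 K/W
  R_plywood = L/(kA) = 0.0346/(0.124·3.37) = 0.08280 K/W
  R_beech = L/(kA) = 0.0776/(0.158·3.37) = 0.1457 K/W
ΣR = 0.03879 + 0.08280 + 0.1457 = 0.2673 K/W
Q = ΔT/ΣR = (21.4 °C − 8.06 °C)/0.2673 = 49.9 W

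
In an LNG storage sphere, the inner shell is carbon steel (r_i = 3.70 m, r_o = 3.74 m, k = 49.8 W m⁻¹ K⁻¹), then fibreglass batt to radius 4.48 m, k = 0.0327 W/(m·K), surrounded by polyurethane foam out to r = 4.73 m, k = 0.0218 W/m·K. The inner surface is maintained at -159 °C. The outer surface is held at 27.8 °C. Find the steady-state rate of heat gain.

Series thermal resistances, inner to outer:
  R_carbon steel = (1/3.70 − 1/3.74)/(4πk) = 0.002891/(4π·49.8) = 4.619×10^-6 K/W
  R_fibreglass batt = (1/3.74 − 1/4.48)/(4πk) = 0.04417/(4π·0.0327) = 0.1075 K/W
  R_polyurethane foam = (1/4.48 − 1/4.73)/(4πk) = 0.01180/(4π·0.0218) = 0.04307 K/W
ΣR = 4.619×10^-6 + 0.1075 + 0.04307 = 0.1506 K/W
Q = ΔT/ΣR = (-159 °C − 27.8 °C)/0.1506 = -1240 W
(Negative Q ⇒ heat flows inward; heat gain = 1240 W.)

Q = 1240 W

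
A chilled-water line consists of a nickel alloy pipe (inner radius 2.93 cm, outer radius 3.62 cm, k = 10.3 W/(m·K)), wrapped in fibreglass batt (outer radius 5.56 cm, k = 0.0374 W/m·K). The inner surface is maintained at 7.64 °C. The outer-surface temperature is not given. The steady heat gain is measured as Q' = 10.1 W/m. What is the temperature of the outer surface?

Sum the resistances:
  R'_nickel alloy = ln(0.0362/0.0293)/(2πk) = 0.2115/(2π·10.3) = 0.003268 m·K/W
  R'_fibreglass batt = ln(0.0556/0.0362)/(2πk) = 0.4291/(2π·0.0374) = 1.826 m·K/W
ΣR = 1.829 m·K/W
ΔT = Q'·ΣR = 10.1 × 1.829 = 18.47 K
Heat flows inward, so T_out = T_in + ΔT = 7.64 + 18.47 = 26.1 °C

T_out = 26.1 °C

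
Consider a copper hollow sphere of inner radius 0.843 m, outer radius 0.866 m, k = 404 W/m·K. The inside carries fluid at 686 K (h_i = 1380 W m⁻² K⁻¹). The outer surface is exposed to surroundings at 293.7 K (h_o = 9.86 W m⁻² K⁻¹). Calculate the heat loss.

Q = 36.2 kW

Treat each layer as a resistance in series:
  R_conv,in = 1/(4πr²h) = 1/(4π·0.843²·1380) = 8.114×10^-5 K/W
  R_copper = (1/0.843 − 1/0.866)/(4πk) = 0.03151/(4π·404) = 6.206×10^-6 K/W
  R_conv,out = 1/(4πr²h) = 1/(4π·0.866²·9.86) = 0.01076 K/W
ΣR = 8.114×10^-5 + 6.206×10^-6 + 0.01076 = 0.01085 K/W
Q = ΔT/ΣR = (686 K − 293.7 K)/0.01085 = 36200 W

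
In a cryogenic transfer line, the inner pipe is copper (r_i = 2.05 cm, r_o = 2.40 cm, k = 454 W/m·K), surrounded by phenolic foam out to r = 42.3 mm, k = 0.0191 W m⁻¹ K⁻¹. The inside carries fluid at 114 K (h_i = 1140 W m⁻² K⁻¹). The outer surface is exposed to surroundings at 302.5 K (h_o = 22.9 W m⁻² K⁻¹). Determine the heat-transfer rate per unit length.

Q' = 38.5 W/m

Treat each layer as a resistance in series:
  R'_conv,in = 1/(2πr h) = 1/(2π·0.0205·1140) = 0.006810 m·K/W
  R'_copper = ln(0.0240/0.0205)/(2πk) = 0.1576/(2π·454) = 5.526×10^-5 m·K/W
  R'_phenolic foam = ln(0.0423/0.0240)/(2πk) = 0.5667/(2π·0.0191) = 4.722 m·K/W
  R'_conv,out = 1/(2πr h) = 1/(2π·0.0423·22.9) = 0.1643 m·K/W
ΣR = 0.006810 + 5.526×10^-5 + 4.722 + 0.1643 = 4.893 m·K/W
Q' = ΔT/ΣR = (114 K − 302.5 K)/4.893 = -38.5 W/m
(Negative Q' ⇒ heat flows inward; heat gain = 38.5 W/m.)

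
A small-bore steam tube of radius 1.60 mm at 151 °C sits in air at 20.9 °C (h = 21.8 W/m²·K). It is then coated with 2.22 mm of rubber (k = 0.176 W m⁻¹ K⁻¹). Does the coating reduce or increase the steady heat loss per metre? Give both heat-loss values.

increases: 28.5 → 48.2 W/m

Critical radius for a cylinder: r_cr = k/h = 0.00807 m = 0.807 cm.
Outer radius after coating: r₂ = 0.00160 + 0.00222 = 0.00382 m.
Since r₁ < r_cr and r₂ ≤ r_cr, the coating moves toward the maximum at r_cr — heat loss rises.
Bare: R = 1/(2πr₁h) = 4.563 m·K/W; Q = 130.1/4.563 = 28.5 W/m.
Coated: R = R_cond + R_conv = 2.698 m·K/W; Q = 130.1/2.698 = 48.2 W/m.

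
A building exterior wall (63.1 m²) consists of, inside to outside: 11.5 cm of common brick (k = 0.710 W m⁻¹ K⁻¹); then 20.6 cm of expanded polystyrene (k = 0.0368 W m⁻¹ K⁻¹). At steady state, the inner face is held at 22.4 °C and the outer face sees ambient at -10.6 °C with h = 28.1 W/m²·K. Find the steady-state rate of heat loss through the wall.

Treat each layer as a resistance in series:
  R_common brick = L/(kA) = 0.115/(0.710·63.1) = 0.002567 K/W
  R_expanded polystyrene = L/(kA) = 0.206/(0.0368·63.1) = 0.08871 K/W
  R_conv,out = 1/(hA) = 1/(28.1·63.1) = 5.640×10^-4 K/W
ΣR = 0.002567 + 0.08871 + 5.640×10^-4 = 0.09184 K/W
Q = ΔT/ΣR = (22.4 °C − -10.6 °C)/0.09184 = 359 W

Q = 359 W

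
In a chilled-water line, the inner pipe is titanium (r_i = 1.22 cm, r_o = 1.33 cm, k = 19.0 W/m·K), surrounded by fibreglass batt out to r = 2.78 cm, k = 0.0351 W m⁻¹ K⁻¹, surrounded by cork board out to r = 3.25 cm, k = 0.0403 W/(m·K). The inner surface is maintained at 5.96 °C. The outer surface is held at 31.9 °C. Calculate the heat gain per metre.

Q' = 6.55 W/m

Resistance network (inner→outer):
  R'_titanium = ln(0.0133/0.0122)/(2πk) = 0.08633/(2π·19.0) = 7.231×10^-4 m·K/W
  R'_fibreglass batt = ln(0.0278/0.0133)/(2πk) = 0.7373/(2π·0.0351) = 3.343 m·K/W
  R'_cork board = ln(0.0325/0.0278)/(2πk) = 0.1562/(2π·0.0403) = 0.6169 m·K/W
ΣR = 7.231×10^-4 + 3.343 + 0.6169 = 3.961 m·K/W
Q' = ΔT/ΣR = (5.96 °C − 31.9 °C)/3.961 = -6.55 W/m
(Negative Q' ⇒ heat flows inward; heat gain = 6.55 W/m.)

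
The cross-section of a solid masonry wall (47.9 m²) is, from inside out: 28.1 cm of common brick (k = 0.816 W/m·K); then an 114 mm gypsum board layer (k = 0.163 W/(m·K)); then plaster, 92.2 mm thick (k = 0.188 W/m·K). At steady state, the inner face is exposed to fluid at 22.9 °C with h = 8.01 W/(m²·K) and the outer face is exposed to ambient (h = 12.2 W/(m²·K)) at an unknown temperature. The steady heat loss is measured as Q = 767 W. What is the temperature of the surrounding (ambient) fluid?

T_out = -4.98 °C

Series resistances:
  R_conv,in = 1/(hA) = 1/(8.01·47.9) = 0.002606 K/W
  R_common brick = L/(kA) = 0.281/(0.816·47.9) = 0.007189 K/W
  R_gypsum board = L/(kA) = 0.114/(0.163·47.9) = 0.01460 K/W
  R_plaster = L/(kA) = 0.0922/(0.188·47.9) = 0.01024 K/W
  R_conv,out = 1/(hA) = 1/(12.2·47.9) = 0.001711 K/W
ΣR = 0.03635 K/W
ΔT = Q·ΣR = 767 × 0.03635 = 27.88 K
Heat flows outward, so T_out = T_in − ΔT = 22.9 − 27.88 = -4.98 °C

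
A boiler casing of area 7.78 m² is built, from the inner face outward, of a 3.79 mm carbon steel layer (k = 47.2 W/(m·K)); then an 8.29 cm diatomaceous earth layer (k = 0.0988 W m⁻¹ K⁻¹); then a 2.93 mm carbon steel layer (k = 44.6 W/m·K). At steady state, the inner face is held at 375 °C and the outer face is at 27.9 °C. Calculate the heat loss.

Series thermal resistances, inner to outer:
  R_carbon steel = L/(kA) = 0.00379/(47.2·7.78) = 1.032×10^-5 K/W
  R_diatomaceous earth = L/(kA) = 0.0829/(0.0988·7.78) = 0.1078 K/W
  R_carbon steel = L/(kA) = 0.00293/(44.6·7.78) = 8.444×10^-6 K/W
ΣR = 1.032×10^-5 + 0.1078 + 8.444×10^-6 = 0.1078 K/W
Q = ΔT/ΣR = (375 °C − 27.9 °C)/0.1078 = 3220 W

Q = 3.22 kW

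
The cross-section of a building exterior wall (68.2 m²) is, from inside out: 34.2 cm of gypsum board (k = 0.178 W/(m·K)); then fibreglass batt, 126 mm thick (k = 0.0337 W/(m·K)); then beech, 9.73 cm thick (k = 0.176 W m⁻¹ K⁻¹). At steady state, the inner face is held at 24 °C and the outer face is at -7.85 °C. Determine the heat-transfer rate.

Resistance network (inner→outer):
  R_gypsum board = L/(kA) = 0.342/(0.178·68.2) = 0.02817 K/W
  R_fibreglass batt = L/(kA) = 0.126/(0.0337·68.2) = 0.05482 K/W
  R_beech = L/(kA) = 0.0973/(0.176·68.2) = 0.008106 K/W
ΣR = 0.02817 + 0.05482 + 0.008106 = 0.09110 K/W
Q = ΔT/ΣR = (24 °C − -7.85 °C)/0.09110 = 350 W

Q = 350 W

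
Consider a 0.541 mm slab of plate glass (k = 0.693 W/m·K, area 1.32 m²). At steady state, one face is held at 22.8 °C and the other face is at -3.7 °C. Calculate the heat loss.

Q = kA·ΔT/L = 0.693 × 1.32 × |22.8 °C − -3.7 °C| / 5.41×10^-4 = 44800 W

Q = 44.8 kW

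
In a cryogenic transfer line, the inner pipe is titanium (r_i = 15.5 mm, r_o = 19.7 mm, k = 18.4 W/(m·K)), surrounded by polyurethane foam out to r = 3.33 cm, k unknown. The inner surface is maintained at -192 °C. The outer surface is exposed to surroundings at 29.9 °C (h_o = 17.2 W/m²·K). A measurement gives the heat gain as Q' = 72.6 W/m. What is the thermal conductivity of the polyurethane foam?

k = 0.0301 W/m·K

ΣR = ΔT/Q' = |-192 − 29.9|/72.6 = 3.056 m·K/W
Known resistances:
  R'_titanium = ln(0.0197/0.0155)/(2πk) = 0.2398/(2π·18.4) = 0.002074 m·K/W
  R'_conv,out = 1/(2πr h) = 1/(2π·0.0333·17.2) = 0.2779 m·K/W
R_polyurethane foam = ΣR − ΣR_known = 3.056 − 0.2800 = 2.776 m·K/W
ln(r₂/r₁)/(2πk) = 2.776 ⇒ k = 0.5249/(2π·2.776) = 0.0301 W/m·K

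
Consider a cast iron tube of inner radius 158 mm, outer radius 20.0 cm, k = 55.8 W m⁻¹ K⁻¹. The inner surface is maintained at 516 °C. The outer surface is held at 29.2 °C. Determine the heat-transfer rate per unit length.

Q' = 7.24×10^5 W/m

Q' = 2πk·ΔT/ln(r₂/r₁) = 2π × 55.8 × 486.8 / ln(0.200/0.158) = 7.24×10^5 W/m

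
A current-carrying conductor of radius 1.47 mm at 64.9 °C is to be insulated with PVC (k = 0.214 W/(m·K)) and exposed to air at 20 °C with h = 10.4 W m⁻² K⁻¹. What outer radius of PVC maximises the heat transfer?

For a cylinder, r_cr = k_ins/h = 0.214/10.4 = 0.0206 m = 2.06 cm

r_cr = 2.06 cm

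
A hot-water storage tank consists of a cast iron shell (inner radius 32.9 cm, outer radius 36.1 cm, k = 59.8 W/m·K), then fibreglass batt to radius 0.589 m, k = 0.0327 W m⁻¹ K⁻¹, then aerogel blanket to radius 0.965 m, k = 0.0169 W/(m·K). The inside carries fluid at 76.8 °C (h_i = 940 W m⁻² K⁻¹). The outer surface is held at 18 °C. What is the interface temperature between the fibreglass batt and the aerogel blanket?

Treat each layer as a resistance in series:
  R_conv,in = 1/(4πr²h) = 1/(4π·0.329²·940) = 7.821×10^-4 K/W
  R_cast iron = (1/0.329 − 1/0.361)/(4πk) = 0.2694/(4π·59.8) = 3.585×10^-4 K/W
  R_fibreglass batt = (1/0.361 − 1/0.589)/(4πk) = 1.072/(4π·0.0327) = 2.609 K/W
  R_aerogel blanket = (1/0.589 − 1/0.965)/(4πk) = 0.6615/(4π·0.0169) = 3.115 K/W
ΣR = 7.821×10^-4 + 3.585×10^-4 + 2.609 + 3.115 = 5.725 K/W
Q = ΔT/ΣR = (76.8 °C − 18 °C)/5.725 = 10.27 W
From the inner boundary to the fibreglass batt/aerogel blanket interface, ΣR_partial = 2.610 K/W.
T_interface = T_in − Q·ΣR_partial = 76.8 °C − (10.27)(2.610) = 50.0 °C

T = 50.0 °C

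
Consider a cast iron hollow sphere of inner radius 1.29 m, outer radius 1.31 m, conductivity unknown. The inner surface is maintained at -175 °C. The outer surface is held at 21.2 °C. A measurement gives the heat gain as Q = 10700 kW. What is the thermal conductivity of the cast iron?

ΣR = ΔT/Q = |-175 − 21.2|/1.07×10^7 = 1.834×10^-5 K/W
(1/r₁−1/r₂)/(4πk) = 1.834×10^-5 ⇒ k = 0.01184/(4π·1.834×10^-5) = 51.4 W/m·K

k = 51.4 W/m·K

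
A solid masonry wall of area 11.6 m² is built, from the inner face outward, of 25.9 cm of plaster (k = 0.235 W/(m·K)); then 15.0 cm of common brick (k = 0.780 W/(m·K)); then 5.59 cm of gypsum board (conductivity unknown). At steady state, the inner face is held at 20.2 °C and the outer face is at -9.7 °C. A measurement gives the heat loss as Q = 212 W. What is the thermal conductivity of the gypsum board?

ΣR = ΔT/Q = |20.2 − -9.7|/212 = 0.1410 K/W
Known resistances:
  R_plaster = L/(kA) = 0.259/(0.235·11.6) = 0.09501 K/W
  R_common brick = L/(kA) = 0.150/(0.780·11.6) = 0.01658 K/W
R_gypsum board = ΣR − ΣR_known = 0.1410 − 0.1116 = 0.02940 K/W
L/(kA) = 0.02940 ⇒ k = 0.0559/(0.02940·11.6) = 0.164 W/m·K

k = 0.164 W/m·K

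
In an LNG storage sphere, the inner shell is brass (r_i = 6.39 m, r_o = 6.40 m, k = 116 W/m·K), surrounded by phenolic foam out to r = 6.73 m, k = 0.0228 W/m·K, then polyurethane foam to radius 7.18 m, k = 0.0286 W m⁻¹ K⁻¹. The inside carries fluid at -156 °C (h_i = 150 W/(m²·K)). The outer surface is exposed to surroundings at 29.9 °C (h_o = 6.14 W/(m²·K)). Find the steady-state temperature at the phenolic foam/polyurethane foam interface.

T = -62.0 °C

Series thermal resistances, inner to outer:
  R_conv,in = 1/(4πr²h) = 1/(4π·6.39²·150) = 1.299×10^-5 K/W
  R_brass = (1/6.39 − 1/6.40)/(4πk) = 2.445×10^-4/(4π·116) = 1.677×10^-7 K/W
  R_phenolic foam = (1/6.40 − 1/6.73)/(4πk) = 0.007662/(4π·0.0228) = 0.02674 K/W
  R_polyurethane foam = (1/6.73 − 1/7.18)/(4πk) = 0.009313/(4π·0.0286) = 0.02591 K/W
  R_conv,out = 1/(4πr²h) = 1/(4π·7.18²·6.14) = 2.514×10^-4 K/W
ΣR = 1.299×10^-5 + 1.677×10^-7 + 0.02674 + 0.02591 + 2.514×10^-4 = 0.05291 K/W
Q = ΔT/ΣR = (-156 °C − 29.9 °C)/0.05291 = -3514 W
From the inner boundary to the phenolic foam/polyurethane foam interface, ΣR_partial = 0.02675 K/W.
T_interface = T_in − Q·ΣR_partial = -156 °C − (-3514)(0.02675) = -62.0 °C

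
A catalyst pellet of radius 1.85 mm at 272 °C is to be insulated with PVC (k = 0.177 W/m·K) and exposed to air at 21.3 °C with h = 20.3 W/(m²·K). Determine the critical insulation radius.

For a sphere, r_cr = 2k_ins/h = 2·0.177/20.3 = 0.0174 m = 1.74 cm

r_cr = 1.74 cm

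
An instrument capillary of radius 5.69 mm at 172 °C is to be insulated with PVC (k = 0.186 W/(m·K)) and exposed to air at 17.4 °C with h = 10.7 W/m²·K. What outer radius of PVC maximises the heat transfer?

For a cylinder, r_cr = k_ins/h = 0.186/10.7 = 0.0174 m = 1.74 cm

r_cr = 1.74 cm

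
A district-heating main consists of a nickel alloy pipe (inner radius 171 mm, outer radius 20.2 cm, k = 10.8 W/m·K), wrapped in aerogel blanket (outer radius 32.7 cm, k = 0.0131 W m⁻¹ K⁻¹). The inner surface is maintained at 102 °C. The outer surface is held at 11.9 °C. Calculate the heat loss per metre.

Q' = 15.4 W/m

Resistance network (inner→outer):
  R'_nickel alloy = ln(0.202/0.171)/(2πk) = 0.1666/(2π·10.8) = 0.002455 m·K/W
  R'_aerogel blanket = ln(0.327/0.202)/(2πk) = 0.4817/(2π·0.0131) = 5.852 m·K/W
ΣR = 0.002455 + 5.852 = 5.854 m·K/W
Q' = ΔT/ΣR = (102 °C − 11.9 °C)/5.854 = 15.4 W/m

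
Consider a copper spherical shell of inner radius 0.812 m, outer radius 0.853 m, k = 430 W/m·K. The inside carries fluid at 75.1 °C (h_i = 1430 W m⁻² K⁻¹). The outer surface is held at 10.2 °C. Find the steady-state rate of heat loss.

Treat each layer as a resistance in series:
  R_conv,in = 1/(4πr²h) = 1/(4π·0.812²·1430) = 8.440×10^-5 K/W
  R_copper = (1/0.812 − 1/0.853)/(4πk) = 0.05919/(4π·430) = 1.095×10^-5 K/W
ΣR = 8.440×10^-5 + 1.095×10^-5 = 9.535×10^-5 K/W
Q = ΔT/ΣR = (75.1 °C − 10.2 °C)/9.535×10^-5 = 6.81×10^5 W

Q = 681 kW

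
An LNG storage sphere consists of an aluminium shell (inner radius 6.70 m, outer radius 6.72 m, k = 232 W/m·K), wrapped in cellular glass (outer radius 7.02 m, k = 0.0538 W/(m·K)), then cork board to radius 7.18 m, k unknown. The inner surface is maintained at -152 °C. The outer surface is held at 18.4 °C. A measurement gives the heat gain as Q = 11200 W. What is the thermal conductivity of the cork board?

ΣR = ΔT/Q = |-152 − 18.4|/11200 = 0.01521 K/W
Known resistances:
  R_aluminium = (1/6.70 − 1/6.72)/(4πk) = 4.442×10^-4/(4π·232) = 1.524×10^-7 K/W
  R_cellular glass = (1/6.72 − 1/7.02)/(4πk) = 0.006359/(4π·0.0538) = 0.009406 K/W
R_cork board = ΣR − ΣR_known = 0.01521 − 0.009406 = 0.005804 K/W
(1/r₁−1/r₂)/(4πk) = 0.005804 ⇒ k = 0.003174/(4π·0.005804) = 0.0435 W/m·K

k = 0.0435 W/m·K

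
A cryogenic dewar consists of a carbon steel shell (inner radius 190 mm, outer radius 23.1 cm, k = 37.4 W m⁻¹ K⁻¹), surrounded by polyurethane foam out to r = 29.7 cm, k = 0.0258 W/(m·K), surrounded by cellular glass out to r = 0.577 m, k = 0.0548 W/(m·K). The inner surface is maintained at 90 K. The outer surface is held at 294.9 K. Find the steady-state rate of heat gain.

Resistance network (inner→outer):
  R_carbon steel = (1/0.190 − 1/0.231)/(4πk) = 0.9342/(4π·37.4) = 0.001988 K/W
  R_polyurethane foam = (1/0.231 − 1/0.297)/(4πk) = 0.9620/(4π·0.0258) = 2.967 K/W
  R_cellular glass = (1/0.297 − 1/0.577)/(4πk) = 1.634/(4π·0.0548) = 2.373 K/W
ΣR = 0.001988 + 2.967 + 2.373 = 5.342 K/W
Q = ΔT/ΣR = (90 K − 294.9 K)/5.342 = -38.4 W
(Negative Q ⇒ heat flows inward; heat gain = 38.4 W.)

Q = 38.4 W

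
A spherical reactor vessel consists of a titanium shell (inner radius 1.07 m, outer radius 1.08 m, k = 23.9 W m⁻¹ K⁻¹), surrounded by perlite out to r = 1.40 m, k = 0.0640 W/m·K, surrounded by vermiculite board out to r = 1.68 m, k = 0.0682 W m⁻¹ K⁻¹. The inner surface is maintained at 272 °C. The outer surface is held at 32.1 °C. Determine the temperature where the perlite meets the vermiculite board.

T = 115 °C

Treat each layer as a resistance in series:
  R_titanium = (1/1.07 − 1/1.08)/(4πk) = 0.008654/(4π·23.9) = 2.881×10^-5 K/W
  R_perlite = (1/1.08 − 1/1.40)/(4πk) = 0.2116/(4π·0.0640) = 0.2632 K/W
  R_vermiculite board = (1/1.40 − 1/1.68)/(4πk) = 0.1190/(4π·0.0682) = 0.1389 K/W
ΣR = 2.881×10^-5 + 0.2632 + 0.1389 = 0.4021 K/W
Q = ΔT/ΣR = (272 °C − 32.1 °C)/0.4021 = 596.6 W
From the inner boundary to the perlite/vermiculite board interface, ΣR_partial = 0.2632 K/W.
T_interface = T_in − Q·ΣR_partial = 272 °C − (596.6)(0.2632) = 115 °C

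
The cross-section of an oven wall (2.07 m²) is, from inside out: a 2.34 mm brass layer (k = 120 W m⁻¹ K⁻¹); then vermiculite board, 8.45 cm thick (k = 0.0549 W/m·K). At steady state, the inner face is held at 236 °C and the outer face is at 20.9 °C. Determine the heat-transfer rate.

Q = 289 W

Treat each layer as a resistance in series:
  R_brass = L/(kA) = 0.00234/(120·2.07) = 9.420×10^-6 K/W
  R_vermiculite board = L/(kA) = 0.0845/(0.0549·2.07) = 0.7436 K/W
ΣR = 9.420×10^-6 + 0.7436 = 0.7436 K/W
Q = ΔT/ΣR = (236 °C − 20.9 °C)/0.7436 = 289 W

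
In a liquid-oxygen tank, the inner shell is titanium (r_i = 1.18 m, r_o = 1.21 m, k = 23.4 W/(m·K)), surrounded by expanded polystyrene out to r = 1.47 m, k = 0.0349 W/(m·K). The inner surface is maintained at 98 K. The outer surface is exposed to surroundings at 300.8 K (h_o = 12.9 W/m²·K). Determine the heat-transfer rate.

Resistance network (inner→outer):
  R_titanium = (1/1.18 − 1/1.21)/(4πk) = 0.02101/(4π·23.4) = 7.145×10^-5 K/W
  R_expanded polystyrene = (1/1.21 − 1/1.47)/(4πk) = 0.1462/(4π·0.0349) = 0.3333 K/W
  R_conv,out = 1/(4πr²h) = 1/(4π·1.47²·12.9) = 0.002855 K/W
ΣR = 7.145×10^-5 + 0.3333 + 0.002855 = 0.3362 K/W
Q = ΔT/ΣR = (98 K − 300.8 K)/0.3362 = -603 W
(Negative Q ⇒ heat flows inward; heat gain = 603 W.)

Q = 603 W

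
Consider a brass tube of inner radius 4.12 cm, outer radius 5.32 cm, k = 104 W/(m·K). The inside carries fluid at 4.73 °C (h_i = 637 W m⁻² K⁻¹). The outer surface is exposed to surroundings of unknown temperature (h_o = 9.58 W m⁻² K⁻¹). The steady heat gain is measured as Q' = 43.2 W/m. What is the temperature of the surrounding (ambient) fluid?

Sum the resistances:
  R'_conv,in = 1/(2πr h) = 1/(2π·0.0412·637) = 0.006064 m·K/W
  R'_brass = ln(0.0532/0.0412)/(2πk) = 0.2556/(2π·104) = 3.912×10^-4 m·K/W
  R'_conv,out = 1/(2πr h) = 1/(2π·0.0532·9.58) = 0.3123 m·K/W
ΣR = 0.3187 m·K/W
ΔT = Q'·ΣR = 43.2 × 0.3187 = 13.77 K
Heat flows inward, so T_out = T_in + ΔT = 4.73 + 13.77 = 18.5 °C

T_out = 18.5 °C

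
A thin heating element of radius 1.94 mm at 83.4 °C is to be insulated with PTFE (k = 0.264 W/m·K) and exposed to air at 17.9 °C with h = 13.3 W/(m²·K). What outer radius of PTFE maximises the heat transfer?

For a cylinder, r_cr = k_ins/h = 0.264/13.3 = 0.0198 m = 1.98 cm

r_cr = 1.98 cm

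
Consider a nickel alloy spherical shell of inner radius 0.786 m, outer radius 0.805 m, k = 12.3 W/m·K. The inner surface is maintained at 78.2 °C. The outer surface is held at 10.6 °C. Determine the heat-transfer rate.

Q = 4πk·ΔT/(1/r₁ − 1/r₂) = 4π × 12.3 × 67.6 / (1/0.786 − 1/0.805) = 3.48×10^5 W

Q = 348 kW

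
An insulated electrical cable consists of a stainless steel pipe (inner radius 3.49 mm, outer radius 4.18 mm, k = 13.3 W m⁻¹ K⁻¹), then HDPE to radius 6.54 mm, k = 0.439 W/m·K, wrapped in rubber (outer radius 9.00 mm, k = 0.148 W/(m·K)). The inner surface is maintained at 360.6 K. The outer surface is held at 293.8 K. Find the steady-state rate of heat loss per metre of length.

Series thermal resistances, inner to outer:
  R'_stainless steel = ln(0.00418/0.00349)/(2πk) = 0.1804/(2π·13.3) = 0.002159 m·K/W
  R'_HDPE = ln(0.00654/0.00418)/(2πk) = 0.4476/(2π·0.439) = 0.1623 m·K/W
  R'_rubber = ln(0.00900/0.00654)/(2πk) = 0.3193/(2π·0.148) = 0.3434 m·K/W
ΣR = 0.002159 + 0.1623 + 0.3434 = 0.5079 m·K/W
Q' = ΔT/ΣR = (360.6 K − 293.8 K)/0.5079 = 132 W/m

Q' = 132 W/m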